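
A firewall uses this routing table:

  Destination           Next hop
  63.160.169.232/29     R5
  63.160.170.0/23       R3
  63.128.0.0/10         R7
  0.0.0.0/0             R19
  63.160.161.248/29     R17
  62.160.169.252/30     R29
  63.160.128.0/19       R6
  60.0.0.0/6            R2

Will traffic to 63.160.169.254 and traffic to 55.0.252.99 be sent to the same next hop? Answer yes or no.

63.160.169.254: longest match 63.128.0.0/10 -> R7
55.0.252.99: longest match 0.0.0.0/0 -> R19

no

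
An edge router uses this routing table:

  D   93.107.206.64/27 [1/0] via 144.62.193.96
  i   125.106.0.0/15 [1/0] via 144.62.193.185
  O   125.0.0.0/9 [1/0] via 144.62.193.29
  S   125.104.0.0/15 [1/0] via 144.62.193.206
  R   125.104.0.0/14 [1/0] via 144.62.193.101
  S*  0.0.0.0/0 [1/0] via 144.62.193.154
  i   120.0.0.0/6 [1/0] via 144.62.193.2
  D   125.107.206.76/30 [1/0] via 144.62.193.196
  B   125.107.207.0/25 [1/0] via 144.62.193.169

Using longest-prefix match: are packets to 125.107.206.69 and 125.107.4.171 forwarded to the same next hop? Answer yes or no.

yes

125.107.206.69: longest match 125.106.0.0/15 -> 144.62.193.185
125.107.4.171: longest match 125.106.0.0/15 -> 144.62.193.185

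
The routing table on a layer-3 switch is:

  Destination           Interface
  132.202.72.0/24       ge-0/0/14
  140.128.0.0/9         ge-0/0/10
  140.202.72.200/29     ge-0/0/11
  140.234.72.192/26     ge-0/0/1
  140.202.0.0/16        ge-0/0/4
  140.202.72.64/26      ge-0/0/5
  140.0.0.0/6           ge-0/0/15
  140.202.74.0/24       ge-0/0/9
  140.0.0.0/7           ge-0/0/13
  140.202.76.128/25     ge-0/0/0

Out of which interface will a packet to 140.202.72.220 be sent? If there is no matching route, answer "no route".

ge-0/0/4

Routes whose prefix contains 140.202.72.220:
  140.0.0.0/6 (140.0.0.0 - 143.255.255.255) -> ge-0/0/15
  140.0.0.0/7 (140.0.0.0 - 141.255.255.255) -> ge-0/0/13
  140.128.0.0/9 (140.128.0.0 - 140.255.255.255) -> ge-0/0/10
  140.202.0.0/16 (140.202.0.0 - 140.202.255.255) -> ge-0/0/4
More-specific entries that do NOT match:
  140.202.72.200/29 (140.202.72.200 - 140.202.72.207) does not contain 140.202.72.220
  140.234.72.192/26 (140.234.72.192 - 140.234.72.255) does not contain 140.202.72.220
  140.202.72.64/26 (140.202.72.64 - 140.202.72.127) does not contain 140.202.72.220
  140.202.76.128/25 (140.202.76.128 - 140.202.76.255) does not contain 140.202.72.220
  132.202.72.0/24 (132.202.72.0 - 132.202.72.255) does not contain 140.202.72.220
  140.202.74.0/24 (140.202.74.0 - 140.202.74.255) does not contain 140.202.72.220
Longest matching prefix is /16 -> interface ge-0/0/4.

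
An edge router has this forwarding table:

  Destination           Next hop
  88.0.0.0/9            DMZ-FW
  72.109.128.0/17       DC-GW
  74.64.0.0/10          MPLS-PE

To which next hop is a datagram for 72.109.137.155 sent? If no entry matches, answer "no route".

DC-GW

Routes whose prefix contains 72.109.137.155:
  72.109.128.0/17 (72.109.128.0 - 72.109.255.255) -> DC-GW
Longest matching prefix is /17 -> next hop DC-GW.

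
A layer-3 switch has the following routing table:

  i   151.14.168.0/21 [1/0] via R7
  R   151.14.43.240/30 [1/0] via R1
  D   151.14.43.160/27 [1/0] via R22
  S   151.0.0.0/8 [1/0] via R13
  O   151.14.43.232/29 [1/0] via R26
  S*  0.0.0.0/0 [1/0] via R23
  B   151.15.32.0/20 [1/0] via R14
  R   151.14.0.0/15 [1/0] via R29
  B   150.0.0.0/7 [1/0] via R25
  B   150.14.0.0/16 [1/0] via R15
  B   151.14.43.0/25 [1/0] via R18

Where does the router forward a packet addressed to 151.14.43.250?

Routes whose prefix contains 151.14.43.250:
  0.0.0.0/0 (default, matches everything) -> R23
  150.0.0.0/7 (150.0.0.0 - 151.255.255.255) -> R25
  151.0.0.0/8 (151.0.0.0 - 151.255.255.255) -> R13
  151.14.0.0/15 (151.14.0.0 - 151.15.255.255) -> R29
More-specific entries that do NOT match:
  151.14.43.240/30 (151.14.43.240 - 151.14.43.243) does not contain 151.14.43.250
  151.14.43.232/29 (151.14.43.232 - 151.14.43.239) does not contain 151.14.43.250
  151.14.43.160/27 (151.14.43.160 - 151.14.43.191) does not contain 151.14.43.250
  151.14.43.0/25 (151.14.43.0 - 151.14.43.127) does not contain 151.14.43.250
  151.14.168.0/21 (151.14.168.0 - 151.14.175.255) does not contain 151.14.43.250
  151.15.32.0/20 (151.15.32.0 - 151.15.47.255) does not contain 151.14.43.250
  150.14.0.0/16 (150.14.0.0 - 150.14.255.255) does not contain 151.14.43.250
Longest matching prefix is /15 -> next hop R29.

R29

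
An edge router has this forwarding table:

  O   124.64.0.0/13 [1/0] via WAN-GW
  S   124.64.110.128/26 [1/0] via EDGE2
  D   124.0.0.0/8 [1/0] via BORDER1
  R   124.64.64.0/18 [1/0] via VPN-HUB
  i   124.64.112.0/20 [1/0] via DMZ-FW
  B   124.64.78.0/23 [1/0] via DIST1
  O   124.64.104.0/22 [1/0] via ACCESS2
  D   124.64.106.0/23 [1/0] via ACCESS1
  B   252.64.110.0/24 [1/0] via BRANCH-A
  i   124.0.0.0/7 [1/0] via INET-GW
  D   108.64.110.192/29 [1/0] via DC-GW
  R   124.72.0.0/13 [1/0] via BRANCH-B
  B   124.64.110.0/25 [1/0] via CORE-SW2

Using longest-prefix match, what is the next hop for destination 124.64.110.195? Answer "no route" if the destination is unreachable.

Routes whose prefix contains 124.64.110.195:
  124.0.0.0/7 (124.0.0.0 - 125.255.255.255) -> INET-GW
  124.0.0.0/8 (124.0.0.0 - 124.255.255.255) -> BORDER1
  124.64.0.0/13 (124.64.0.0 - 124.71.255.255) -> WAN-GW
  124.64.64.0/18 (124.64.64.0 - 124.64.127.255) -> VPN-HUB
More-specific entries that do NOT match:
  108.64.110.192/29 (108.64.110.192 - 108.64.110.199) does not contain 124.64.110.195
  124.64.110.128/26 (124.64.110.128 - 124.64.110.191) does not contain 124.64.110.195
  124.64.110.0/25 (124.64.110.0 - 124.64.110.127) does not contain 124.64.110.195
  252.64.110.0/24 (252.64.110.0 - 252.64.110.255) does not contain 124.64.110.195
  124.64.78.0/23 (124.64.78.0 - 124.64.79.255) does not contain 124.64.110.195
  124.64.106.0/23 (124.64.106.0 - 124.64.107.255) does not contain 124.64.110.195
  124.64.104.0/22 (124.64.104.0 - 124.64.107.255) does not contain 124.64.110.195
  124.64.112.0/20 (124.64.112.0 - 124.64.127.255) does not contain 124.64.110.195
Longest matching prefix is /18 -> next hop VPN-HUB.

VPN-HUB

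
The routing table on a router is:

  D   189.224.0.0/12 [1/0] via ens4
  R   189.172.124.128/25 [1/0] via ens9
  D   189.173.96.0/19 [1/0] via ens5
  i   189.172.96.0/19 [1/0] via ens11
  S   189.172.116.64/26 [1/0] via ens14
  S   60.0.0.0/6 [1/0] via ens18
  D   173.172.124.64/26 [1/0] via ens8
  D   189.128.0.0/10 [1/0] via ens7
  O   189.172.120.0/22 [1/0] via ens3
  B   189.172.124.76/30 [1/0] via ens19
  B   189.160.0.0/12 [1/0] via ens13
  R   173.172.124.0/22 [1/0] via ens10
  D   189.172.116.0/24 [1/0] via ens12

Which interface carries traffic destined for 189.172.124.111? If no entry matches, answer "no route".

Routes whose prefix contains 189.172.124.111:
  189.128.0.0/10 (189.128.0.0 - 189.191.255.255) -> ens7
  189.160.0.0/12 (189.160.0.0 - 189.175.255.255) -> ens13
  189.172.96.0/19 (189.172.96.0 - 189.172.127.255) -> ens11
More-specific entries that do NOT match:
  189.172.124.76/30 (189.172.124.76 - 189.172.124.79) does not contain 189.172.124.111
  189.172.116.64/26 (189.172.116.64 - 189.172.116.127) does not contain 189.172.124.111
  173.172.124.64/26 (173.172.124.64 - 173.172.124.127) does not contain 189.172.124.111
  189.172.124.128/25 (189.172.124.128 - 189.172.124.255) does not contain 189.172.124.111
  189.172.116.0/24 (189.172.116.0 - 189.172.116.255) does not contain 189.172.124.111
  189.172.120.0/22 (189.172.120.0 - 189.172.123.255) does not contain 189.172.124.111
  173.172.124.0/22 (173.172.124.0 - 173.172.127.255) does not contain 189.172.124.111
Longest matching prefix is /19 -> interface ens11.

ens11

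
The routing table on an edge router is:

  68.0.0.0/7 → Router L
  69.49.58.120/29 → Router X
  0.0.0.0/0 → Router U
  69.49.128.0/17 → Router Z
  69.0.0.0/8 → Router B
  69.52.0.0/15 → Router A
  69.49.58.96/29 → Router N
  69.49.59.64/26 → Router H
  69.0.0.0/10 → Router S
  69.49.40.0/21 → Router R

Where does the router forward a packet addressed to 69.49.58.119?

Routes whose prefix contains 69.49.58.119:
  0.0.0.0/0 (default, matches everything) -> Router U
  68.0.0.0/7 (68.0.0.0 - 69.255.255.255) -> Router L
  69.0.0.0/8 (69.0.0.0 - 69.255.255.255) -> Router B
  69.0.0.0/10 (69.0.0.0 - 69.63.255.255) -> Router S
More-specific entries that do NOT match:
  69.49.58.120/29 (69.49.58.120 - 69.49.58.127) does not contain 69.49.58.119
  69.49.58.96/29 (69.49.58.96 - 69.49.58.103) does not contain 69.49.58.119
  69.49.59.64/26 (69.49.59.64 - 69.49.59.127) does not contain 69.49.58.119
  69.49.40.0/21 (69.49.40.0 - 69.49.47.255) does not contain 69.49.58.119
  69.49.128.0/17 (69.49.128.0 - 69.49.255.255) does not contain 69.49.58.119
  69.52.0.0/15 (69.52.0.0 - 69.53.255.255) does not contain 69.49.58.119
Longest matching prefix is /10 -> next hop Router S.

Router S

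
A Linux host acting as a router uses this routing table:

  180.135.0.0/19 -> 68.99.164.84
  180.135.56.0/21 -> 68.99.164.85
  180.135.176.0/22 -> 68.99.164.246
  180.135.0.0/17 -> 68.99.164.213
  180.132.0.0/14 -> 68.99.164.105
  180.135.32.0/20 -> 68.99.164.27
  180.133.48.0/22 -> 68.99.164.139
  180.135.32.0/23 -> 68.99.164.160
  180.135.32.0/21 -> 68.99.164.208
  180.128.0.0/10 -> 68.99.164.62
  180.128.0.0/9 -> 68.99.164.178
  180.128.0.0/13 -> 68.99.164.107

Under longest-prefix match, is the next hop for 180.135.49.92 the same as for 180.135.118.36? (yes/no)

180.135.49.92: longest match 180.135.0.0/17 -> 68.99.164.213
180.135.118.36: longest match 180.135.0.0/17 -> 68.99.164.213

yes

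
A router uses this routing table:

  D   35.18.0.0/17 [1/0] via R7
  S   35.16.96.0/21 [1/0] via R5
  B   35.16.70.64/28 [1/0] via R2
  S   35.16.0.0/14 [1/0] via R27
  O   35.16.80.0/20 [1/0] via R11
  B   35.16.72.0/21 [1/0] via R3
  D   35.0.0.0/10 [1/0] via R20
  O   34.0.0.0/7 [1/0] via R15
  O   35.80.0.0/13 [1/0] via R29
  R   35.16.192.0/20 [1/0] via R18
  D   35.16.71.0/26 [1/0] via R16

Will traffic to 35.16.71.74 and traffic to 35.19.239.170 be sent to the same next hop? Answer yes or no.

yes

35.16.71.74: longest match 35.16.0.0/14 -> R27
35.19.239.170: longest match 35.16.0.0/14 -> R27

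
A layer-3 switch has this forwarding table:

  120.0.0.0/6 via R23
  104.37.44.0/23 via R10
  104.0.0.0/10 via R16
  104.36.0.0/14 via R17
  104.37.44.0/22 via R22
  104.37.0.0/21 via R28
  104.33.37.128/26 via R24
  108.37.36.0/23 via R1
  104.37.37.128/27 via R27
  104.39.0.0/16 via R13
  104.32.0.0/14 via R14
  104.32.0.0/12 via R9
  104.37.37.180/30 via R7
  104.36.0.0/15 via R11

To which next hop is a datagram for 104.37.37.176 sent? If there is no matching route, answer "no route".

Routes whose prefix contains 104.37.37.176:
  104.0.0.0/10 (104.0.0.0 - 104.63.255.255) -> R16
  104.32.0.0/12 (104.32.0.0 - 104.47.255.255) -> R9
  104.36.0.0/14 (104.36.0.0 - 104.39.255.255) -> R17
  104.36.0.0/15 (104.36.0.0 - 104.37.255.255) -> R11
More-specific entries that do NOT match:
  104.37.37.180/30 (104.37.37.180 - 104.37.37.183) does not contain 104.37.37.176
  104.37.37.128/27 (104.37.37.128 - 104.37.37.159) does not contain 104.37.37.176
  104.33.37.128/26 (104.33.37.128 - 104.33.37.191) does not contain 104.37.37.176
  104.37.44.0/23 (104.37.44.0 - 104.37.45.255) does not contain 104.37.37.176
  108.37.36.0/23 (108.37.36.0 - 108.37.37.255) does not contain 104.37.37.176
  104.37.44.0/22 (104.37.44.0 - 104.37.47.255) does not contain 104.37.37.176
  104.37.0.0/21 (104.37.0.0 - 104.37.7.255) does not contain 104.37.37.176
  104.39.0.0/16 (104.39.0.0 - 104.39.255.255) does not contain 104.37.37.176
Longest matching prefix is /15 -> next hop R11.

R11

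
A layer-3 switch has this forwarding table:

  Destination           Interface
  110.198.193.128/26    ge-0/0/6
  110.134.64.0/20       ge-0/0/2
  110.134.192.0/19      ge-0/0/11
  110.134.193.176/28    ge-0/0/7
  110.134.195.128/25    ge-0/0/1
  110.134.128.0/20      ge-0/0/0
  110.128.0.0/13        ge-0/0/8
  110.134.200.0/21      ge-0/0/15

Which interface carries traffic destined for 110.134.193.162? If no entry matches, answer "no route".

ge-0/0/11

Routes whose prefix contains 110.134.193.162:
  110.128.0.0/13 (110.128.0.0 - 110.135.255.255) -> ge-0/0/8
  110.134.192.0/19 (110.134.192.0 - 110.134.223.255) -> ge-0/0/11
More-specific entries that do NOT match:
  110.134.193.176/28 (110.134.193.176 - 110.134.193.191) does not contain 110.134.193.162
  110.198.193.128/26 (110.198.193.128 - 110.198.193.191) does not contain 110.134.193.162
  110.134.195.128/25 (110.134.195.128 - 110.134.195.255) does not contain 110.134.193.162
  110.134.200.0/21 (110.134.200.0 - 110.134.207.255) does not contain 110.134.193.162
  110.134.64.0/20 (110.134.64.0 - 110.134.79.255) does not contain 110.134.193.162
  110.134.128.0/20 (110.134.128.0 - 110.134.143.255) does not contain 110.134.193.162
Longest matching prefix is /19 -> interface ge-0/0/11.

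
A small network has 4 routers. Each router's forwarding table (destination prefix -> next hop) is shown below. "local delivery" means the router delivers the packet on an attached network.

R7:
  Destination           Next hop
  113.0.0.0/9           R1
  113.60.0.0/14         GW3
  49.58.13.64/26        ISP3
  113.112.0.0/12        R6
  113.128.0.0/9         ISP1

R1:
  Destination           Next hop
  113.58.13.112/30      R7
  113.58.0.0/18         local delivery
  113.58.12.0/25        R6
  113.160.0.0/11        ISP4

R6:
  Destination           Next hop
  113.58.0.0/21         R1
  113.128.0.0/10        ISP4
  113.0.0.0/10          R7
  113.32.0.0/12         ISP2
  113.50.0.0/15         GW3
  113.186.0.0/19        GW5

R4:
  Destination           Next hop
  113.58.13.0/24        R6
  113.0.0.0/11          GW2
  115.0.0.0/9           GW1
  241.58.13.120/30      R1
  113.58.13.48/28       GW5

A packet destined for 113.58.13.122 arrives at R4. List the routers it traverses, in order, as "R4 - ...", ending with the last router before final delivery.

R4 - R6 - R7 - R1

At R4: longest match for 113.58.13.122 is 113.58.13.0/24 -> R6
At R6: longest match for 113.58.13.122 is 113.0.0.0/10 -> R7
At R7: longest match for 113.58.13.122 is 113.0.0.0/9 -> R1
At R1: longest match for 113.58.13.122 is 113.58.0.0/18 -> local delivery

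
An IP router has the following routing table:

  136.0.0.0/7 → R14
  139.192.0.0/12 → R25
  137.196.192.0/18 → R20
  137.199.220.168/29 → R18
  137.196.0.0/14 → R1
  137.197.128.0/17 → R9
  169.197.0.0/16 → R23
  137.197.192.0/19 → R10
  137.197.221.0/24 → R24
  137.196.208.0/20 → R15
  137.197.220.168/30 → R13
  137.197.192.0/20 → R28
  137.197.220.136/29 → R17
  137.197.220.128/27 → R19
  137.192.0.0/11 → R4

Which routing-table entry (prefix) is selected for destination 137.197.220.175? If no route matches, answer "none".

137.197.192.0/19

Entries matching 137.197.220.175:
  136.0.0.0/7 (136.0.0.0 - 137.255.255.255)
  137.192.0.0/11 (137.192.0.0 - 137.223.255.255)
  137.196.0.0/14 (137.196.0.0 - 137.199.255.255)
  137.197.128.0/17 (137.197.128.0 - 137.197.255.255)
  137.197.192.0/19 (137.197.192.0 - 137.197.223.255)
Most specific is 137.197.192.0/19.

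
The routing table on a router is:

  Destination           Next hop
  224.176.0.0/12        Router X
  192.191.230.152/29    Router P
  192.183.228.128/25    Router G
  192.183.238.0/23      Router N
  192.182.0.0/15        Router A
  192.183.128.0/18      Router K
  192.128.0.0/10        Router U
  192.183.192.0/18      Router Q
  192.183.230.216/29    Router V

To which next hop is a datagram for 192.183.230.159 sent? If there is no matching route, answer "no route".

Routes whose prefix contains 192.183.230.159:
  192.128.0.0/10 (192.128.0.0 - 192.191.255.255) -> Router U
  192.182.0.0/15 (192.182.0.0 - 192.183.255.255) -> Router A
  192.183.192.0/18 (192.183.192.0 - 192.183.255.255) -> Router Q
More-specific entries that do NOT match:
  192.191.230.152/29 (192.191.230.152 - 192.191.230.159) does not contain 192.183.230.159
  192.183.230.216/29 (192.183.230.216 - 192.183.230.223) does not contain 192.183.230.159
  192.183.228.128/25 (192.183.228.128 - 192.183.228.255) does not contain 192.183.230.159
  192.183.238.0/23 (192.183.238.0 - 192.183.239.255) does not contain 192.183.230.159
Longest matching prefix is /18 -> next hop Router Q.

Router Q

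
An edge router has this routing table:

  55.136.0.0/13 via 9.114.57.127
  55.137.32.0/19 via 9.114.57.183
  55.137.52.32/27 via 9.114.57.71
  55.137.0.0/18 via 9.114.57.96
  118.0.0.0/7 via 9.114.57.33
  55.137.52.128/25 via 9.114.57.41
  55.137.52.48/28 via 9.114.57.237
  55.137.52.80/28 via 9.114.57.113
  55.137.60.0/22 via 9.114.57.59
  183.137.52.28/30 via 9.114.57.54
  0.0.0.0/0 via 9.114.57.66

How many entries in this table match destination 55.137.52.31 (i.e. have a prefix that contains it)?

Prefixes containing 55.137.52.31:
  0.0.0.0/0 (default, matches everything)
  55.136.0.0/13 (55.136.0.0 - 55.143.255.255)
  55.137.0.0/18 (55.137.0.0 - 55.137.63.255)
  55.137.32.0/19 (55.137.32.0 - 55.137.63.255)
Total matching entries: 4.

4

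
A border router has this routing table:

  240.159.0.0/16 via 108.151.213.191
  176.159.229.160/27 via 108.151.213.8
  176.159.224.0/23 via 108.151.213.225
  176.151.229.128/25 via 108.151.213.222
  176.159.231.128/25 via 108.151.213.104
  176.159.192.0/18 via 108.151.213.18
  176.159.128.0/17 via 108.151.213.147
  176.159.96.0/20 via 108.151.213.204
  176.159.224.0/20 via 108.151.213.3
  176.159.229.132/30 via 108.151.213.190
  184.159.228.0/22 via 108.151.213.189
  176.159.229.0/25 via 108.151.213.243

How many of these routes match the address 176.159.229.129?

Prefixes containing 176.159.229.129:
  176.159.128.0/17 (176.159.128.0 - 176.159.255.255)
  176.159.192.0/18 (176.159.192.0 - 176.159.255.255)
  176.159.224.0/20 (176.159.224.0 - 176.159.239.255)
Total matching entries: 3.

3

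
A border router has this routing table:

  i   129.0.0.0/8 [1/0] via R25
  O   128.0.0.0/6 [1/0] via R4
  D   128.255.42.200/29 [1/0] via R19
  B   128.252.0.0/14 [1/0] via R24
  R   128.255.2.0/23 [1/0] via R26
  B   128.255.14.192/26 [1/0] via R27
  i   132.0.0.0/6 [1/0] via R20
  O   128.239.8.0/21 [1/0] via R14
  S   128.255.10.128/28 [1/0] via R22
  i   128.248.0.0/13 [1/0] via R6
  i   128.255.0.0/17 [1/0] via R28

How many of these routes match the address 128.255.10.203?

Prefixes containing 128.255.10.203:
  128.0.0.0/6 (128.0.0.0 - 131.255.255.255)
  128.248.0.0/13 (128.248.0.0 - 128.255.255.255)
  128.252.0.0/14 (128.252.0.0 - 128.255.255.255)
  128.255.0.0/17 (128.255.0.0 - 128.255.127.255)
Total matching entries: 4.

4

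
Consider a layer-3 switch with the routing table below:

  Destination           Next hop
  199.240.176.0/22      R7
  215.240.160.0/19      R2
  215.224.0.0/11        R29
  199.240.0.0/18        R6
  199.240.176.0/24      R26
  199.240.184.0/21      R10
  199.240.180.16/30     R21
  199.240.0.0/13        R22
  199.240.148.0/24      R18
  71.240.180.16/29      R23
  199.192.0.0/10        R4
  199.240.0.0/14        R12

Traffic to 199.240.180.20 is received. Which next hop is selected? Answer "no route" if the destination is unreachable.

Routes whose prefix contains 199.240.180.20:
  199.192.0.0/10 (199.192.0.0 - 199.255.255.255) -> R4
  199.240.0.0/13 (199.240.0.0 - 199.247.255.255) -> R22
  199.240.0.0/14 (199.240.0.0 - 199.243.255.255) -> R12
More-specific entries that do NOT match:
  199.240.180.16/30 (199.240.180.16 - 199.240.180.19) does not contain 199.240.180.20
  71.240.180.16/29 (71.240.180.16 - 71.240.180.23) does not contain 199.240.180.20
  199.240.176.0/24 (199.240.176.0 - 199.240.176.255) does not contain 199.240.180.20
  199.240.148.0/24 (199.240.148.0 - 199.240.148.255) does not contain 199.240.180.20
  199.240.176.0/22 (199.240.176.0 - 199.240.179.255) does not contain 199.240.180.20
  199.240.184.0/21 (199.240.184.0 - 199.240.191.255) does not contain 199.240.180.20
  215.240.160.0/19 (215.240.160.0 - 215.240.191.255) does not contain 199.240.180.20
  199.240.0.0/18 (199.240.0.0 - 199.240.63.255) does not contain 199.240.180.20
Longest matching prefix is /14 -> next hop R12.

R12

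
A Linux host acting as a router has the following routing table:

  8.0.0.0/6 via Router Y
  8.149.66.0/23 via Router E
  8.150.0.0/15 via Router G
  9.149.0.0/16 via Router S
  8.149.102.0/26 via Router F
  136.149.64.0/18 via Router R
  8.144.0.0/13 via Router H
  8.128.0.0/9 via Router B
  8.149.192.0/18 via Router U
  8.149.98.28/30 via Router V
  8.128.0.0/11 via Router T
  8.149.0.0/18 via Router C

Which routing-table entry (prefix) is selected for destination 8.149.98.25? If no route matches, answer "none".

Entries matching 8.149.98.25:
  8.0.0.0/6 (8.0.0.0 - 11.255.255.255)
  8.128.0.0/9 (8.128.0.0 - 8.255.255.255)
  8.128.0.0/11 (8.128.0.0 - 8.159.255.255)
  8.144.0.0/13 (8.144.0.0 - 8.151.255.255)
Most specific is 8.144.0.0/13.

8.144.0.0/13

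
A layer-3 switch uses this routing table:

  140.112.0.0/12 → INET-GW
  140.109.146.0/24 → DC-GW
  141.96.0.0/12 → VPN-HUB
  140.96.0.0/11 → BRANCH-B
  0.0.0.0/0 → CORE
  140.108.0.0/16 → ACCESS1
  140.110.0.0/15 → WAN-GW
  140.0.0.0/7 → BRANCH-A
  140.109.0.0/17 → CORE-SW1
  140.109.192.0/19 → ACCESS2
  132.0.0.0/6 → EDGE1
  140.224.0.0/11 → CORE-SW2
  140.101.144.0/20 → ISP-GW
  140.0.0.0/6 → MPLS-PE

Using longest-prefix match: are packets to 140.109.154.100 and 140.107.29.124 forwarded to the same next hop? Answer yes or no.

yes

140.109.154.100: longest match 140.96.0.0/11 -> BRANCH-B
140.107.29.124: longest match 140.96.0.0/11 -> BRANCH-B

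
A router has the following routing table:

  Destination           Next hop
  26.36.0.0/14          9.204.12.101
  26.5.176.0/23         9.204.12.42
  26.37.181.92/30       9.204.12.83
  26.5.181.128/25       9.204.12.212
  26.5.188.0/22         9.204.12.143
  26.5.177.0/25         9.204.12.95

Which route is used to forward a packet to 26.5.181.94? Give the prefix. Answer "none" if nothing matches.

none

26.5.181.94 is outside every listed prefix and there is no default route.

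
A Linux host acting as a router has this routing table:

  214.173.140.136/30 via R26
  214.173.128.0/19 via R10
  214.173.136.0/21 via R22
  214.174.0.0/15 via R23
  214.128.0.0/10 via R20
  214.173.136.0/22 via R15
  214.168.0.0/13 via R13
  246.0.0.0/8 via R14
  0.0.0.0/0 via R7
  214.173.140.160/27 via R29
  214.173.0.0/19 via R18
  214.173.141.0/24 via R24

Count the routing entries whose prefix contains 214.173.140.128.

Prefixes containing 214.173.140.128:
  0.0.0.0/0 (default, matches everything)
  214.128.0.0/10 (214.128.0.0 - 214.191.255.255)
  214.168.0.0/13 (214.168.0.0 - 214.175.255.255)
  214.173.128.0/19 (214.173.128.0 - 214.173.159.255)
  214.173.136.0/21 (214.173.136.0 - 214.173.143.255)
Total matching entries: 5.

5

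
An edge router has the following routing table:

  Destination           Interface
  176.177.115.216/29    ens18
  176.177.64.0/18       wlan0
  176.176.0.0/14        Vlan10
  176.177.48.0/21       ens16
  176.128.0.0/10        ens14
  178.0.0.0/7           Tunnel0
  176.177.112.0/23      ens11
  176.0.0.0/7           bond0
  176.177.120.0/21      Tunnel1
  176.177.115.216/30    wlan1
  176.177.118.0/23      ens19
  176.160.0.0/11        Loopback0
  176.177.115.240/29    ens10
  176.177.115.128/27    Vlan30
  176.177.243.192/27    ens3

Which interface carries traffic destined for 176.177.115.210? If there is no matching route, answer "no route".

wlan0

Routes whose prefix contains 176.177.115.210:
  176.0.0.0/7 (176.0.0.0 - 177.255.255.255) -> bond0
  176.128.0.0/10 (176.128.0.0 - 176.191.255.255) -> ens14
  176.160.0.0/11 (176.160.0.0 - 176.191.255.255) -> Loopback0
  176.176.0.0/14 (176.176.0.0 - 176.179.255.255) -> Vlan10
  176.177.64.0/18 (176.177.64.0 - 176.177.127.255) -> wlan0
More-specific entries that do NOT match:
  176.177.115.216/30 (176.177.115.216 - 176.177.115.219) does not contain 176.177.115.210
  176.177.115.216/29 (176.177.115.216 - 176.177.115.223) does not contain 176.177.115.210
  176.177.115.240/29 (176.177.115.240 - 176.177.115.247) does not contain 176.177.115.210
  176.177.115.128/27 (176.177.115.128 - 176.177.115.159) does not contain 176.177.115.210
  176.177.243.192/27 (176.177.243.192 - 176.177.243.223) does not contain 176.177.115.210
  176.177.112.0/23 (176.177.112.0 - 176.177.113.255) does not contain 176.177.115.210
  176.177.118.0/23 (176.177.118.0 - 176.177.119.255) does not contain 176.177.115.210
  176.177.48.0/21 (176.177.48.0 - 176.177.55.255) does not contain 176.177.115.210
  176.177.120.0/21 (176.177.120.0 - 176.177.127.255) does not contain 176.177.115.210
Longest matching prefix is /18 -> interface wlan0.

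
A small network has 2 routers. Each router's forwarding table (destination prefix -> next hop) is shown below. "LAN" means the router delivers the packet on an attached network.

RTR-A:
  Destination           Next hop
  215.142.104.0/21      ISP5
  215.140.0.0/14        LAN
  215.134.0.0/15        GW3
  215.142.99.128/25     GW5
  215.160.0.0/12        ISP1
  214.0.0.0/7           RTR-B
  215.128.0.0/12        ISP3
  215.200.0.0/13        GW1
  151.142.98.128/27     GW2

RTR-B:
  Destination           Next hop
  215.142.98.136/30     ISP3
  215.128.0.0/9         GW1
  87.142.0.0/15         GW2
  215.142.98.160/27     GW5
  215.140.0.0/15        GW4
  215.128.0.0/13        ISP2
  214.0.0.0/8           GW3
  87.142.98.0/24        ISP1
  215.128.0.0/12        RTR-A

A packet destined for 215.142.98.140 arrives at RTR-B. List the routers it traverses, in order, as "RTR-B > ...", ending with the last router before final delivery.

At RTR-B: longest match for 215.142.98.140 is 215.128.0.0/12 -> RTR-A
At RTR-A: longest match for 215.142.98.140 is 215.140.0.0/14 -> LAN

RTR-B > RTR-A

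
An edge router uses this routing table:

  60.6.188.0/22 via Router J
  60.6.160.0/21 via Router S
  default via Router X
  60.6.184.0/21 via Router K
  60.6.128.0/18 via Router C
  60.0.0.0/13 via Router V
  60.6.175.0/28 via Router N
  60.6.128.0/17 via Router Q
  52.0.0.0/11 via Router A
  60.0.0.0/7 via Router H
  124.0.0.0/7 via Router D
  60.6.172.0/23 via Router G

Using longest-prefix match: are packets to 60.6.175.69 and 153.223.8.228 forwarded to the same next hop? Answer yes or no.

60.6.175.69: longest match 60.6.128.0/18 -> Router C
153.223.8.228: longest match 0.0.0.0/0 -> Router X

no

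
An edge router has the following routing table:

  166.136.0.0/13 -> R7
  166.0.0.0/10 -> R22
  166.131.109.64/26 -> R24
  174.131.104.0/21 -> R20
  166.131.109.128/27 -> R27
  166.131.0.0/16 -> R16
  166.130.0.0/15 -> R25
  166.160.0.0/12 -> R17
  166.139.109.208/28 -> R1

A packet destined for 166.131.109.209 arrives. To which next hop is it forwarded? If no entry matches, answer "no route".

R16

Routes whose prefix contains 166.131.109.209:
  166.130.0.0/15 (166.130.0.0 - 166.131.255.255) -> R25
  166.131.0.0/16 (166.131.0.0 - 166.131.255.255) -> R16
More-specific entries that do NOT match:
  166.139.109.208/28 (166.139.109.208 - 166.139.109.223) does not contain 166.131.109.209
  166.131.109.128/27 (166.131.109.128 - 166.131.109.159) does not contain 166.131.109.209
  166.131.109.64/26 (166.131.109.64 - 166.131.109.127) does not contain 166.131.109.209
  174.131.104.0/21 (174.131.104.0 - 174.131.111.255) does not contain 166.131.109.209
Longest matching prefix is /16 -> next hop R16.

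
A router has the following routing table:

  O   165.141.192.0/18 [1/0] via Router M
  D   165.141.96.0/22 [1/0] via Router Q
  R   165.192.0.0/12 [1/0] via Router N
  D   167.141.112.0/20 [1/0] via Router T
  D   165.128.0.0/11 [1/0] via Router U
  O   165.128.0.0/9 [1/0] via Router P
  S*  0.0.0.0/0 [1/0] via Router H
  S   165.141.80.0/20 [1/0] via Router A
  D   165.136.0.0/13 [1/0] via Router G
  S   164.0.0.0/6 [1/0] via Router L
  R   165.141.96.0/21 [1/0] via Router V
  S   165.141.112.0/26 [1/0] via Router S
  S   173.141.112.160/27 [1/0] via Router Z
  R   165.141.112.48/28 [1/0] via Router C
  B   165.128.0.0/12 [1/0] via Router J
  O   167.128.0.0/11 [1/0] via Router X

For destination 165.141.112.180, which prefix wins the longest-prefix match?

165.136.0.0/13

Entries matching 165.141.112.180:
  0.0.0.0/0 (default, matches everything)
  164.0.0.0/6 (164.0.0.0 - 167.255.255.255)
  165.128.0.0/9 (165.128.0.0 - 165.255.255.255)
  165.128.0.0/11 (165.128.0.0 - 165.159.255.255)
  165.128.0.0/12 (165.128.0.0 - 165.143.255.255)
  165.136.0.0/13 (165.136.0.0 - 165.143.255.255)
Most specific is 165.136.0.0/13.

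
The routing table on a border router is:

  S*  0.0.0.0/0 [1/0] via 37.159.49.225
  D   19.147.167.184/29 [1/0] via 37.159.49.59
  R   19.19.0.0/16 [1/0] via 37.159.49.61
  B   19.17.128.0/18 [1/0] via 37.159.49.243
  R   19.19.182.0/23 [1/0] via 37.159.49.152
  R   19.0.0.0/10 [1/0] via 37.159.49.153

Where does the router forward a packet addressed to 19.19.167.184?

37.159.49.61

Routes whose prefix contains 19.19.167.184:
  0.0.0.0/0 (default, matches everything) -> 37.159.49.225
  19.0.0.0/10 (19.0.0.0 - 19.63.255.255) -> 37.159.49.153
  19.19.0.0/16 (19.19.0.0 - 19.19.255.255) -> 37.159.49.61
More-specific entries that do NOT match:
  19.147.167.184/29 (19.147.167.184 - 19.147.167.191) does not contain 19.19.167.184
  19.19.182.0/23 (19.19.182.0 - 19.19.183.255) does not contain 19.19.167.184
  19.17.128.0/18 (19.17.128.0 - 19.17.191.255) does not contain 19.19.167.184
Longest matching prefix is /16 -> next hop 37.159.49.61.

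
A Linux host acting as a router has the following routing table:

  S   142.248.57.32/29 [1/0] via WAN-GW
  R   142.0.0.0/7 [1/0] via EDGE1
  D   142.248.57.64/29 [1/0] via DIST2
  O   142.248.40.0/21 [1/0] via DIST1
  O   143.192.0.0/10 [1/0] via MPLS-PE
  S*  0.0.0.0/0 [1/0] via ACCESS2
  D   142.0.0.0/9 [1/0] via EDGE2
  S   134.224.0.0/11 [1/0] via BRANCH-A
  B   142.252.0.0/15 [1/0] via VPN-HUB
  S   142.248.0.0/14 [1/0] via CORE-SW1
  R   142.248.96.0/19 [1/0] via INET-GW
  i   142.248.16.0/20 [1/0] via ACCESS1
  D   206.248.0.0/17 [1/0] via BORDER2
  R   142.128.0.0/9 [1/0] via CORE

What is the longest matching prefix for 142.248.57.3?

Entries matching 142.248.57.3:
  0.0.0.0/0 (default, matches everything)
  142.0.0.0/7 (142.0.0.0 - 143.255.255.255)
  142.128.0.0/9 (142.128.0.0 - 142.255.255.255)
  142.248.0.0/14 (142.248.0.0 - 142.251.255.255)
Most specific is 142.248.0.0/14.

142.248.0.0/14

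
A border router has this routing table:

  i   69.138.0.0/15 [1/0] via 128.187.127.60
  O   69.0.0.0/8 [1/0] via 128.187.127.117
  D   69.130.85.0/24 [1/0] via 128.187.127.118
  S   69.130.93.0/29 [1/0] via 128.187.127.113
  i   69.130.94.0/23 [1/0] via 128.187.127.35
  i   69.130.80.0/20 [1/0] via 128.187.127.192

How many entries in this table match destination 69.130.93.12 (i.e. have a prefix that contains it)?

2

Prefixes containing 69.130.93.12:
  69.0.0.0/8 (69.0.0.0 - 69.255.255.255)
  69.130.80.0/20 (69.130.80.0 - 69.130.95.255)
Total matching entries: 2.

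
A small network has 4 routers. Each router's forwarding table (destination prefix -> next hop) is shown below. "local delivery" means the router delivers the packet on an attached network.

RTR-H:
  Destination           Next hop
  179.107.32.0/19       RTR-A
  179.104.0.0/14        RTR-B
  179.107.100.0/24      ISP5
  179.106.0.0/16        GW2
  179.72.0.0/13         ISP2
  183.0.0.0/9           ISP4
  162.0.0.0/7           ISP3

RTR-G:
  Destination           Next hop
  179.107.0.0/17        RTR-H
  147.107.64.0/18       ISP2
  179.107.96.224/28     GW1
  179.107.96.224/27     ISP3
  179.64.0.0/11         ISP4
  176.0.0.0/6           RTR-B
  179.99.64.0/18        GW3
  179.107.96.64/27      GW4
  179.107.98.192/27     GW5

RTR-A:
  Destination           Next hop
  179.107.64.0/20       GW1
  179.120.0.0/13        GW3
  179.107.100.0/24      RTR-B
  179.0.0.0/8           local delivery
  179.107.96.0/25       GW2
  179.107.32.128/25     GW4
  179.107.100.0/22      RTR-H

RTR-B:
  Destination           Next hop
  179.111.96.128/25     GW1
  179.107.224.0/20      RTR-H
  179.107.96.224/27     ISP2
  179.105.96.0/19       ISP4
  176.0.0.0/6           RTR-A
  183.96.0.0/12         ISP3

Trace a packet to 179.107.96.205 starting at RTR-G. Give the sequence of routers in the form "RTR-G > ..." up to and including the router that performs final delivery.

RTR-G > RTR-H > RTR-B > RTR-A

At RTR-G: longest match for 179.107.96.205 is 179.107.0.0/17 -> RTR-H
At RTR-H: longest match for 179.107.96.205 is 179.104.0.0/14 -> RTR-B
At RTR-B: longest match for 179.107.96.205 is 176.0.0.0/6 -> RTR-A
At RTR-A: longest match for 179.107.96.205 is 179.0.0.0/8 -> local delivery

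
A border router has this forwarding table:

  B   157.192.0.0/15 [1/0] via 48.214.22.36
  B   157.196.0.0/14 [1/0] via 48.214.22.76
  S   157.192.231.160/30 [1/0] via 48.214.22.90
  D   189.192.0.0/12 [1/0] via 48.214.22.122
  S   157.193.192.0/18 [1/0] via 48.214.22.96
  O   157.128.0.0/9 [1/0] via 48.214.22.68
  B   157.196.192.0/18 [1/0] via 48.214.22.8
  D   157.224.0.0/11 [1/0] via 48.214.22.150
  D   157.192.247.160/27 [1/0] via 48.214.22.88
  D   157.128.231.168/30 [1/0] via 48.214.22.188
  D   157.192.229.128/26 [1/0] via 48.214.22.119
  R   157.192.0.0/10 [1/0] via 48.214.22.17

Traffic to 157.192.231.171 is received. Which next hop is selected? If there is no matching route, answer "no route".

48.214.22.36

Routes whose prefix contains 157.192.231.171:
  157.128.0.0/9 (157.128.0.0 - 157.255.255.255) -> 48.214.22.68
  157.192.0.0/10 (157.192.0.0 - 157.255.255.255) -> 48.214.22.17
  157.192.0.0/15 (157.192.0.0 - 157.193.255.255) -> 48.214.22.36
More-specific entries that do NOT match:
  157.192.231.160/30 (157.192.231.160 - 157.192.231.163) does not contain 157.192.231.171
  157.128.231.168/30 (157.128.231.168 - 157.128.231.171) does not contain 157.192.231.171
  157.192.247.160/27 (157.192.247.160 - 157.192.247.191) does not contain 157.192.231.171
  157.192.229.128/26 (157.192.229.128 - 157.192.229.191) does not contain 157.192.231.171
  157.193.192.0/18 (157.193.192.0 - 157.193.255.255) does not contain 157.192.231.171
  157.196.192.0/18 (157.196.192.0 - 157.196.255.255) does not contain 157.192.231.171
Longest matching prefix is /15 -> next hop 48.214.22.36.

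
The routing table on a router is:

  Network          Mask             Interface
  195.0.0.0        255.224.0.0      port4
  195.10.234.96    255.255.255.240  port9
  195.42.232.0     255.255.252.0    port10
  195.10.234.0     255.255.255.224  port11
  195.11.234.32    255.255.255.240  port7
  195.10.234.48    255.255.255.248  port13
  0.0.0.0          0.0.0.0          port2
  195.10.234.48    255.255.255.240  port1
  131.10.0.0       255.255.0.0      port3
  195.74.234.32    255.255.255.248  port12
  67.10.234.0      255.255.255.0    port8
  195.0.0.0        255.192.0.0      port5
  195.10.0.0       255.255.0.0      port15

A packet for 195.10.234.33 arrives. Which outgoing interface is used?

Routes whose prefix contains 195.10.234.33:
  0.0.0.0/0 (default, matches everything) -> port2
  195.0.0.0/10 (195.0.0.0 - 195.63.255.255) -> port5
  195.0.0.0/11 (195.0.0.0 - 195.31.255.255) -> port4
  195.10.0.0/16 (195.10.0.0 - 195.10.255.255) -> port15
More-specific entries that do NOT match:
  195.10.234.48/29 (195.10.234.48 - 195.10.234.55) does not contain 195.10.234.33
  195.74.234.32/29 (195.74.234.32 - 195.74.234.39) does not contain 195.10.234.33
  195.10.234.96/28 (195.10.234.96 - 195.10.234.111) does not contain 195.10.234.33
  195.11.234.32/28 (195.11.234.32 - 195.11.234.47) does not contain 195.10.234.33
  195.10.234.48/28 (195.10.234.48 - 195.10.234.63) does not contain 195.10.234.33
  195.10.234.0/27 (195.10.234.0 - 195.10.234.31) does not contain 195.10.234.33
  67.10.234.0/24 (67.10.234.0 - 67.10.234.255) does not contain 195.10.234.33
  195.42.232.0/22 (195.42.232.0 - 195.42.235.255) does not contain 195.10.234.33
Longest matching prefix is /16 -> interface port15.

port15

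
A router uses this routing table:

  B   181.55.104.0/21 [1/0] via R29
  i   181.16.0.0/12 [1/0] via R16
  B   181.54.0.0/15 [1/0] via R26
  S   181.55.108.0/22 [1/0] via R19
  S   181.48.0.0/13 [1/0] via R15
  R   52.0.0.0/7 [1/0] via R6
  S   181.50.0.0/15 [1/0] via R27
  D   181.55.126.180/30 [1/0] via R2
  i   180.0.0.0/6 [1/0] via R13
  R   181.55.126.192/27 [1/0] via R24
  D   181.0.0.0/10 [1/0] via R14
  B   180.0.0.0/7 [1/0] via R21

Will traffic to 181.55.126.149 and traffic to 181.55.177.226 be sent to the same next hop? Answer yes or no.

yes

181.55.126.149: longest match 181.54.0.0/15 -> R26
181.55.177.226: longest match 181.54.0.0/15 -> R26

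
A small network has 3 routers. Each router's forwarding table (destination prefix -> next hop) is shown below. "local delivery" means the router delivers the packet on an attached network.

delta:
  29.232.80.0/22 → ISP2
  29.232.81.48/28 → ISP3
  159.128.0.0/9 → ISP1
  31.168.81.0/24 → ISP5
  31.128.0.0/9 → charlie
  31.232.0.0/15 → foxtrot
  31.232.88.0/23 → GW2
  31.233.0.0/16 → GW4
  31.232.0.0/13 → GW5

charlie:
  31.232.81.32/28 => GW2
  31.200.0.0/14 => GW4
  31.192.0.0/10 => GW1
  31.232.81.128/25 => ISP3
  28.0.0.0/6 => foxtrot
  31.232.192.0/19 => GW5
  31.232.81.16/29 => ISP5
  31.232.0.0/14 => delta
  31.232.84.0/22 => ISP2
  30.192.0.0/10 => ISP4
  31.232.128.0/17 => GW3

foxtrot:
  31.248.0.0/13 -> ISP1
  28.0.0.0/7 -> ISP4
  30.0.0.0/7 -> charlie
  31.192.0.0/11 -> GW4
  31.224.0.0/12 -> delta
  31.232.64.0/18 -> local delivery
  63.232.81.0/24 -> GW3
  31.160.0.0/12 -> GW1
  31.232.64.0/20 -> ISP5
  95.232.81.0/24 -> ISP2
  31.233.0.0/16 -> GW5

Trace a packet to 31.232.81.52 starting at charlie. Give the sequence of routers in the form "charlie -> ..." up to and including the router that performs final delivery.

charlie -> delta -> foxtrot

At charlie: longest match for 31.232.81.52 is 31.232.0.0/14 -> delta
At delta: longest match for 31.232.81.52 is 31.232.0.0/15 -> foxtrot
At foxtrot: longest match for 31.232.81.52 is 31.232.64.0/18 -> local delivery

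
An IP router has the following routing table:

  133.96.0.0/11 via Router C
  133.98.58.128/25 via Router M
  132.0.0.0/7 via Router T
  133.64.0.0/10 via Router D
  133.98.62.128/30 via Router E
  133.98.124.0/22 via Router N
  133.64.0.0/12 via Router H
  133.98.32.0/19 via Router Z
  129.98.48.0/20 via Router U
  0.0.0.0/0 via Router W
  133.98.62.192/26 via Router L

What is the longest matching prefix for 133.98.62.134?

Entries matching 133.98.62.134:
  0.0.0.0/0 (default, matches everything)
  132.0.0.0/7 (132.0.0.0 - 133.255.255.255)
  133.64.0.0/10 (133.64.0.0 - 133.127.255.255)
  133.96.0.0/11 (133.96.0.0 - 133.127.255.255)
  133.98.32.0/19 (133.98.32.0 - 133.98.63.255)
Most specific is 133.98.32.0/19.

133.98.32.0/19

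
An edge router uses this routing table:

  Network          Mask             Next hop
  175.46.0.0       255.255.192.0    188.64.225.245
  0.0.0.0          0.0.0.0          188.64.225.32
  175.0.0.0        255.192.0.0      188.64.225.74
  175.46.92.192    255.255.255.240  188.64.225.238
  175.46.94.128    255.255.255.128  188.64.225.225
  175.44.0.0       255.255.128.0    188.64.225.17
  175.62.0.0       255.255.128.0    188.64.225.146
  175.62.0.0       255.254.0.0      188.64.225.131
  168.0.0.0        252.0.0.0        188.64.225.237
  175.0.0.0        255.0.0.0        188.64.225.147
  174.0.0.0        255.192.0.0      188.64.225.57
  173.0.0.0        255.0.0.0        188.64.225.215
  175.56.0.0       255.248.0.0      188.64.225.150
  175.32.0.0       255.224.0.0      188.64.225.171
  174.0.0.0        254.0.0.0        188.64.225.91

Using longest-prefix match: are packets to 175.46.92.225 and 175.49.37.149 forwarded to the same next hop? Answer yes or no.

yes

175.46.92.225: longest match 175.32.0.0/11 -> 188.64.225.171
175.49.37.149: longest match 175.32.0.0/11 -> 188.64.225.171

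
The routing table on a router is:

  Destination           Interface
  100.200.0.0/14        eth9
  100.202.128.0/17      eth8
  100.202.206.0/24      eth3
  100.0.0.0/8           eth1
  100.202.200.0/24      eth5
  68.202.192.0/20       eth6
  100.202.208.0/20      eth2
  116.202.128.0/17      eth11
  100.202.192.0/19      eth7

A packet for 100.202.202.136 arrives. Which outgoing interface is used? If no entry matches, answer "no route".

eth7

Routes whose prefix contains 100.202.202.136:
  100.0.0.0/8 (100.0.0.0 - 100.255.255.255) -> eth1
  100.200.0.0/14 (100.200.0.0 - 100.203.255.255) -> eth9
  100.202.128.0/17 (100.202.128.0 - 100.202.255.255) -> eth8
  100.202.192.0/19 (100.202.192.0 - 100.202.223.255) -> eth7
More-specific entries that do NOT match:
  100.202.206.0/24 (100.202.206.0 - 100.202.206.255) does not contain 100.202.202.136
  100.202.200.0/24 (100.202.200.0 - 100.202.200.255) does not contain 100.202.202.136
  68.202.192.0/20 (68.202.192.0 - 68.202.207.255) does not contain 100.202.202.136
  100.202.208.0/20 (100.202.208.0 - 100.202.223.255) does not contain 100.202.202.136
Longest matching prefix is /19 -> interface eth7.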